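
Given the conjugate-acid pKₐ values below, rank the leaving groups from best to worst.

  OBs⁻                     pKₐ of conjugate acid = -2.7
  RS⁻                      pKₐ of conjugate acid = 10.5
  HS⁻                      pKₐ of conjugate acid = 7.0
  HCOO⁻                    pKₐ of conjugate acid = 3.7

OBs⁻ > HCOO⁻ > HS⁻ > RS⁻

Lower conjugate-acid pKₐ ⇒ weaker base ⇒ better leaving group.
Sorting by the given values: OBs⁻ (-2.7), HCOO⁻ (3.7), HS⁻ (7.0), RS⁻ (10.5).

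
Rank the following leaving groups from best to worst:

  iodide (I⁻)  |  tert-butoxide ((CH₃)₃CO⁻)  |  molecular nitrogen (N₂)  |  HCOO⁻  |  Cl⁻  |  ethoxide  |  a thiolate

Rank by basicity of the departing species: weakest base leaves most easily.
molecular nitrogen (N₂): no meaningful conjugate acid; N₂ departs as an exceptionally stable neutral molecule
iodide (I⁻): pKₐ(HI) ≈ -10 — large, highly polarisable; very weak base
Cl⁻: pKₐ(HCl) ≈ -7 — moderately weak base
HCOO⁻: pKₐ(HCOOH) ≈ 3.8 — resonance-stabilised carboxylate
a thiolate: pKₐ(RSH (a thiol)) ≈ 10.5
ethoxide: pKₐ(CH₃CH₂OH) ≈ 16 — strong base; alkoxides do not leave unassisted
tert-butoxide ((CH₃)₃CO⁻): pKₐ(t-BuOH) ≈ 18

molecular nitrogen (N₂) > iodide (I⁻) > Cl⁻ > HCOO⁻ > a thiolate > ethoxide > tert-butoxide ((CH₃)₃CO⁻)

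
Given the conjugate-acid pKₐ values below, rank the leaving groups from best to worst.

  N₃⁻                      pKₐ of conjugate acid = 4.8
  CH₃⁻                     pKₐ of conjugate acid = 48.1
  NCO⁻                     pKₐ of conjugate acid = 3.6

Lower conjugate-acid pKₐ ⇒ weaker base ⇒ better leaving group.
Sorting by the given values: NCO⁻ (3.6), N₃⁻ (4.8), CH₃⁻ (48.1).

NCO⁻ > N₃⁻ > CH₃⁻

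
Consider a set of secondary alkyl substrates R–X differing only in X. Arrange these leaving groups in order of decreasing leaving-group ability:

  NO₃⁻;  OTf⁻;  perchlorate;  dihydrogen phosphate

The more stable X⁻ (or X) is on its own — i.e. the weaker a base it is — the better a leaving group it makes.
OTf⁻: pKₐ(CF₃SO₃H (triflic acid)) ≈ -14
perchlorate: pKₐ(HClO₄) ≈ -10
NO₃⁻: pKₐ(HNO₃) ≈ -1.3
dihydrogen phosphate: pKₐ(H₃PO₄) ≈ 2.1

OTf⁻ > perchlorate > NO₃⁻ > dihydrogen phosphate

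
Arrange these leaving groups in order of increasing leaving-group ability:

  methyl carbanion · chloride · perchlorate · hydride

methyl carbanion < hydride < chloride < perchlorate

Leaving-group ability tracks the stability of the departed species; conjugate-acid pKₐ is the usual yardstick (lower pKₐ → better LG).
perchlorate: pKₐ(HClO₄) ≈ -10
chloride: pKₐ(HCl) ≈ -7
hydride: pKₐ(H₂) ≈ 36
methyl carbanion: pKₐ(CH₄) ≈ 48
Reversing gives the worst-to-best order requested.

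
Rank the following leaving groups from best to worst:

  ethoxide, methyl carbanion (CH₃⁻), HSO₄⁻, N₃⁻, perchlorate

perchlorate: pKₐ(HClO₄) ≈ -10 — extremely weak base; rarely used for safety reasons
HSO₄⁻: pKₐ(H₂SO₄) ≈ -3
N₃⁻: pKₐ(HN₃) ≈ 4.7
ethoxide: pKₐ(CH₃CH₂OH) ≈ 16 — strong base; alkoxides do not leave unassisted
methyl carbanion (CH₃⁻): pKₐ(CH₄) ≈ 48 — unstabilised carbanion; the worst conceivable leaving group

perchlorate > HSO₄⁻ > N₃⁻ > ethoxide > methyl carbanion (CH₃⁻)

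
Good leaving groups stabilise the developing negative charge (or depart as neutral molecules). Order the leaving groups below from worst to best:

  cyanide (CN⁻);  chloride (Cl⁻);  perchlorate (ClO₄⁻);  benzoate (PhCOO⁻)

cyanide (CN⁻) < benzoate (PhCOO⁻) < chloride (Cl⁻) < perchlorate (ClO₄⁻)

A good leaving group is a weak base: the lower the pKₐ of its conjugate acid, the more readily it departs.
perchlorate (ClO₄⁻): pKₐ(HClO₄) ≈ -10
chloride (Cl⁻): pKₐ(HCl) ≈ -7
benzoate (PhCOO⁻): pKₐ(C₆H₅COOH) ≈ 4.2
cyanide (CN⁻): pKₐ(HCN) ≈ 9.2
The question asks for worst first, so the sequence is read in increasing leaving-group ability.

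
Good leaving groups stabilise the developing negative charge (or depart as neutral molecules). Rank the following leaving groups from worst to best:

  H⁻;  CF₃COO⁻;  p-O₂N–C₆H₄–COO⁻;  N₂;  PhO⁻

N₂: no meaningful conjugate acid; N₂ departs as an exceptionally stable neutral molecule
CF₃COO⁻: pKₐ(CF₃COOH) ≈ 0.2
p-O₂N–C₆H₄–COO⁻: pKₐ(p-nitrobenzoic acid) ≈ 3.4
PhO⁻: pKₐ(C₆H₅OH (phenol)) ≈ 10
H⁻: pKₐ(H₂) ≈ 36
The question asks for worst first, so the sequence is read in increasing leaving-group ability.

H⁻ < PhO⁻ < p-O₂N–C₆H₄–COO⁻ < CF₃COO⁻ < N₂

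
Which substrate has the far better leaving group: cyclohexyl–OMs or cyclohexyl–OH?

From cyclohexyl–OH the departing group would be OH⁻ (pKₐ(H₂O) ≈ 15.7). Strong base; essentially never leaves without prior activation.
From cyclohexyl–OMs the leaving group is OMs⁻ (pKₐ(CH₃SO₃H (MsOH)) ≈ -1.9). Resonance-delocalised alkanesulfonate.
(In practice cyclohexyl–OMs is made from cyclohexyl–OH by treatment with MsCl / Et₃N, converting the hydroxyl into a mesylate.)

cyclohexyl–OMs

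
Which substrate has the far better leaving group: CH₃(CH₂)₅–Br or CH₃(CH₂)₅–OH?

From CH₃(CH₂)₅–OH the departing group would be OH⁻ (pKₐ(H₂O) ≈ 15.7). Strong base; essentially never leaves without prior activation.
From CH₃(CH₂)₅–Br the leaving group is Br⁻ (pKₐ(HBr) ≈ -9). Weak base; good leaving group.
(In practice CH₃(CH₂)₅–Br is made from CH₃(CH₂)₅–OH by treatment with PBr₃, replacing the hydroxyl with bromide.)

CH₃(CH₂)₅–Br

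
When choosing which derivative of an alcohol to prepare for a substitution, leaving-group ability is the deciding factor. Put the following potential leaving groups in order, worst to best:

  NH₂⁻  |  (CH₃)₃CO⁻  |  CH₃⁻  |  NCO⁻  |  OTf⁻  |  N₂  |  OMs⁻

CH₃⁻ < NH₂⁻ < (CH₃)₃CO⁻ < NCO⁻ < OMs⁻ < OTf⁻ < N₂

A good leaving group is a weak base: the lower the pKₐ of its conjugate acid, the more readily it departs.
N₂: no meaningful conjugate acid; N₂ departs as an exceptionally stable neutral molecule
OTf⁻: pKₐ(CF₃SO₃H (triflic acid)) ≈ -14
OMs⁻: pKₐ(CH₃SO₃H (MsOH)) ≈ -1.9
NCO⁻: pKₐ(HOCN) ≈ 3.5
(CH₃)₃CO⁻: pKₐ(t-BuOH) ≈ 18
NH₂⁻: pKₐ(NH₃) ≈ 38
CH₃⁻: pKₐ(CH₄) ≈ 48
Reversing gives the worst-to-best order requested.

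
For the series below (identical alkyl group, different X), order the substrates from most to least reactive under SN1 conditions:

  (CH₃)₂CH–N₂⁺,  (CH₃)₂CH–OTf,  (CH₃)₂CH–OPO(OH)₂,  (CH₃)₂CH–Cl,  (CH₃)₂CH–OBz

(CH₃)₂CH–N₂⁺ > (CH₃)₂CH–OTf > (CH₃)₂CH–Cl > (CH₃)₂CH–OPO(OH)₂ > (CH₃)₂CH–OBz

Identical carbon frameworks mean the comparison reduces to leaving-group quality.
A good leaving group is a weak base: the lower the pKₐ of its conjugate acid, the more readily it departs.
(CH₃)₂CH–N₂⁺ loses N₂: no meaningful conjugate acid; N₂ departs as an exceptionally stable neutral molecule
(CH₃)₂CH–OTf loses OTf⁻: pKₐ(CF₃SO₃H (triflic acid)) ≈ -14
(CH₃)₂CH–Cl loses Cl⁻: pKₐ(HCl) ≈ -7
(CH₃)₂CH–OPO(OH)₂ loses H₂PO₄⁻: pKₐ(H₃PO₄) ≈ 2.1
(CH₃)₂CH–OBz loses PhCOO⁻: pKₐ(C₆H₅COOH) ≈ 4.2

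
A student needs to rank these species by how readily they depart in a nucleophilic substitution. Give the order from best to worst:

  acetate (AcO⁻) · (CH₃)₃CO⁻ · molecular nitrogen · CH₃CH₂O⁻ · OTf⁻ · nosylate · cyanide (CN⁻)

molecular nitrogen > OTf⁻ > nosylate > acetate (AcO⁻) > cyanide (CN⁻) > CH₃CH₂O⁻ > (CH₃)₃CO⁻

Leaving-group ability tracks the stability of the departed species; conjugate-acid pKₐ is the usual yardstick (lower pKₐ → better LG).
molecular nitrogen: no meaningful conjugate acid; N₂ departs as an exceptionally stable neutral molecule
OTf⁻: pKₐ(CF₃SO₃H (triflic acid)) ≈ -14
nosylate: pKₐ(p-O₂NC₆H₄SO₃H) ≈ -3.5
acetate (AcO⁻): pKₐ(CH₃COOH) ≈ 4.8
cyanide (CN⁻): pKₐ(HCN) ≈ 9.2
CH₃CH₂O⁻: pKₐ(CH₃CH₂OH) ≈ 16
(CH₃)₃CO⁻: pKₐ(t-BuOH) ≈ 18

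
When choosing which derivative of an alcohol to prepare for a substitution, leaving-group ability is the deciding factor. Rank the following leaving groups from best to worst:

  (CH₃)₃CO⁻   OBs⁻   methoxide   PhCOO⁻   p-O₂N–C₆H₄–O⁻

A good leaving group is a weak base: the lower the pKₐ of its conjugate acid, the more readily it departs.
OBs⁻: pKₐ(p-BrC₆H₄SO₃H) ≈ -2.8
PhCOO⁻: pKₐ(C₆H₅COOH) ≈ 4.2 — aryl carboxylate
p-O₂N–C₆H₄–O⁻: pKₐ(p-nitrophenol) ≈ 7.2
methoxide: pKₐ(CH₃OH) ≈ 15.5 — strong base; alkoxides do not leave unassisted
(CH₃)₃CO⁻: pKₐ(t-BuOH) ≈ 18 — bulky, strongly basic alkoxide

OBs⁻ > PhCOO⁻ > p-O₂N–C₆H₄–O⁻ > methoxide > (CH₃)₃CO⁻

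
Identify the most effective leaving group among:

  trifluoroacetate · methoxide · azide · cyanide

Rank by basicity of the departing species: weakest base leaves most easily.
trifluoroacetate: pKₐ(CF₃COOH) ≈ 0.2
azide: pKₐ(HN₃) ≈ 4.7
cyanide: pKₐ(HCN) ≈ 9.2
methoxide: pKₐ(CH₃OH) ≈ 15.5

trifluoroacetate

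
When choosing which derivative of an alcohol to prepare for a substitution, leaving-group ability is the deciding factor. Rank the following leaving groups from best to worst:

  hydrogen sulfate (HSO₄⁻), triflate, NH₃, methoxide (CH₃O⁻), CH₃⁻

triflate: pKₐ(CF₃SO₃H (triflic acid)) ≈ -14 — charge spread over three oxygens and a CF₃ group; the premier leaving group in synthesis
hydrogen sulfate (HSO₄⁻): pKₐ(H₂SO₄) ≈ -3
NH₃: pKₐ(NH₄⁺) ≈ 9.2
methoxide (CH₃O⁻): pKₐ(CH₃OH) ≈ 15.5
CH₃⁻: pKₐ(CH₄) ≈ 48 — unstabilised carbanion; the worst conceivable leaving group

triflate > hydrogen sulfate (HSO₄⁻) > NH₃ > methoxide (CH₃O⁻) > CH₃⁻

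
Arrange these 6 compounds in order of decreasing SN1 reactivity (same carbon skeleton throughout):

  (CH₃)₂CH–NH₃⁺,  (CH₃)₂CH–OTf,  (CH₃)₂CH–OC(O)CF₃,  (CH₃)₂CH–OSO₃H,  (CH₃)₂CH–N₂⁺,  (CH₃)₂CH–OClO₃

Same R in every case — rank the leaving groups.
Rank by basicity of the departing species: weakest base leaves most easily.
(CH₃)₂CH–N₂⁺ loses N₂: no meaningful conjugate acid; N₂ departs as an exceptionally stable neutral molecule
(CH₃)₂CH–OTf loses OTf⁻: pKₐ(CF₃SO₃H (triflic acid)) ≈ -14
(CH₃)₂CH–OClO₃ loses ClO₄⁻: pKₐ(HClO₄) ≈ -10
(CH₃)₂CH–OSO₃H loses HSO₄⁻: pKₐ(H₂SO₄) ≈ -3
(CH₃)₂CH–OC(O)CF₃ loses CF₃COO⁻: pKₐ(CF₃COOH) ≈ 0.2
(CH₃)₂CH–NH₃⁺ loses NH₃: pKₐ(NH₄⁺) ≈ 9.2

(CH₃)₂CH–N₂⁺ > (CH₃)₂CH–OTf > (CH₃)₂CH–OClO₃ > (CH₃)₂CH–OSO₃H > (CH₃)₂CH–OC(O)CF₃ > (CH₃)₂CH–NH₃⁺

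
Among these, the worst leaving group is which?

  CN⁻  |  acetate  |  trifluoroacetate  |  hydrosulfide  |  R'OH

CN⁻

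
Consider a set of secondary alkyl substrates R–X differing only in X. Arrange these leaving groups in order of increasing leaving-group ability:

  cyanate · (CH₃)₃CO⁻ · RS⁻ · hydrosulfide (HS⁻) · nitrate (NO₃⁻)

nitrate (NO₃⁻): pKₐ(HNO₃) ≈ -1.3
cyanate: pKₐ(HOCN) ≈ 3.5 — resonance between N and O
hydrosulfide (HS⁻): pKₐ(H₂S) ≈ 7
RS⁻: pKₐ(RSH (a thiol)) ≈ 10.5
(CH₃)₃CO⁻: pKₐ(t-BuOH) ≈ 18
Listed from poorest to best leaving group as asked.

(CH₃)₃CO⁻ < RS⁻ < hydrosulfide (HS⁻) < cyanate < nitrate (NO₃⁻)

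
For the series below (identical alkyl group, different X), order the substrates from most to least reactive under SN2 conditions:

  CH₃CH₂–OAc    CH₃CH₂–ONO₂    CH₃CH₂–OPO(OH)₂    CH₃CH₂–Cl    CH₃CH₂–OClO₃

CH₃CH₂–OClO₃ > CH₃CH₂–Cl > CH₃CH₂–ONO₂ > CH₃CH₂–OPO(OH)₂ > CH₃CH₂–OAc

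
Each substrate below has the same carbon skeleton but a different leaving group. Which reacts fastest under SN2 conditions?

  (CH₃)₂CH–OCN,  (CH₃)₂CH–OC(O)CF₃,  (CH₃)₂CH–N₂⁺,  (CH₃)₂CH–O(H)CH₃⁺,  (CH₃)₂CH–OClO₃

(CH₃)₂CH–N₂⁺

Identical carbon frameworks mean the comparison reduces to leaving-group quality.
A good leaving group is a weak base: the lower the pKₐ of its conjugate acid, the more readily it departs.
(CH₃)₂CH–N₂⁺ loses N₂: no meaningful conjugate acid; N₂ departs as an exceptionally stable neutral molecule
(CH₃)₂CH–OClO₃ loses ClO₄⁻: pKₐ(HClO₄) ≈ -10
(CH₃)₂CH–O(H)CH₃⁺ loses R'OH: pKₐ(R'OH₂⁺) ≈ -2.4
(CH₃)₂CH–OC(O)CF₃ loses CF₃COO⁻: pKₐ(CF₃COOH) ≈ 0.2
(CH₃)₂CH–OCN loses NCO⁻: pKₐ(HOCN) ≈ 3.5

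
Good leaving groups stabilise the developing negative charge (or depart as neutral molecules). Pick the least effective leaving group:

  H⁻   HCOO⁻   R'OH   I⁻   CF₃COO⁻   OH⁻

H⁻

I⁻: pKₐ(HI) ≈ -10
R'OH: pKₐ(R'OH₂⁺) ≈ -2.4
CF₃COO⁻: pKₐ(CF₃COOH) ≈ 0.2
HCOO⁻: pKₐ(HCOOH) ≈ 3.8
OH⁻: pKₐ(H₂O) ≈ 15.7
H⁻: pKₐ(H₂) ≈ 36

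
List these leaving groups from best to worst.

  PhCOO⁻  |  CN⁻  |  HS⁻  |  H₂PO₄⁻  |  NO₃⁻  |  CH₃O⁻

NO₃⁻ > H₂PO₄⁻ > PhCOO⁻ > HS⁻ > CN⁻ > CH₃O⁻

Rank by basicity of the departing species: weakest base leaves most easily.
NO₃⁻: pKₐ(HNO₃) ≈ -1.3
H₂PO₄⁻: pKₐ(H₃PO₄) ≈ 2.1
PhCOO⁻: pKₐ(C₆H₅COOH) ≈ 4.2 — aryl carboxylate
HS⁻: pKₐ(H₂S) ≈ 7
CN⁻: pKₐ(HCN) ≈ 9.2 — sp carbon stabilises the charge somewhat, but still a poor LG
CH₃O⁻: pKₐ(CH₃OH) ≈ 15.5 — strong base; alkoxides do not leave unassisted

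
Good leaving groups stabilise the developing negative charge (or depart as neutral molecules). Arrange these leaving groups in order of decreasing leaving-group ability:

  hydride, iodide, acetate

iodide > acetate > hydride

The more stable X⁻ (or X) is on its own — i.e. the weaker a base it is — the better a leaving group it makes.
iodide: pKₐ(HI) ≈ -10
acetate: pKₐ(CH₃COOH) ≈ 4.8
hydride: pKₐ(H₂) ≈ 36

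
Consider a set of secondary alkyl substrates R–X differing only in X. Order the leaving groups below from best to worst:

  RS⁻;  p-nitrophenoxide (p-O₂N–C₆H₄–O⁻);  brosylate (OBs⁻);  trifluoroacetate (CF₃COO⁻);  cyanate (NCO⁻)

Leaving-group ability tracks the stability of the departed species; conjugate-acid pKₐ is the usual yardstick (lower pKₐ → better LG).
brosylate (OBs⁻): pKₐ(p-BrC₆H₄SO₃H) ≈ -2.8
trifluoroacetate (CF₃COO⁻): pKₐ(CF₃COOH) ≈ 0.2
cyanate (NCO⁻): pKₐ(HOCN) ≈ 3.5
p-nitrophenoxide (p-O₂N–C₆H₄–O⁻): pKₐ(p-nitrophenol) ≈ 7.2
RS⁻: pKₐ(RSH (a thiol)) ≈ 10.5

brosylate (OBs⁻) > trifluoroacetate (CF₃COO⁻) > cyanate (NCO⁻) > p-nitrophenoxide (p-O₂N–C₆H₄–O⁻) > RS⁻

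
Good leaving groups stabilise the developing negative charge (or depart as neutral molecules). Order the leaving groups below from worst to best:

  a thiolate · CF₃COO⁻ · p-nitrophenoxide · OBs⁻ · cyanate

a thiolate < p-nitrophenoxide < cyanate < CF₃COO⁻ < OBs⁻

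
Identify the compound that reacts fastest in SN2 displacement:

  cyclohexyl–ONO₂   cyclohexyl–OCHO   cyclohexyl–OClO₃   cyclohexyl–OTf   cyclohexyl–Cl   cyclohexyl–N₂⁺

cyclohexyl–N₂⁺

Identical carbon frameworks mean the comparison reduces to leaving-group quality.
The more stable X⁻ (or X) is on its own — i.e. the weaker a base it is — the better a leaving group it makes.
cyclohexyl–N₂⁺ loses N₂: no meaningful conjugate acid; N₂ departs as an exceptionally stable neutral molecule
cyclohexyl–OTf loses OTf⁻: pKₐ(CF₃SO₃H (triflic acid)) ≈ -14
cyclohexyl–OClO₃ loses ClO₄⁻: pKₐ(HClO₄) ≈ -10
cyclohexyl–Cl loses Cl⁻: pKₐ(HCl) ≈ -7
cyclohexyl–ONO₂ loses NO₃⁻: pKₐ(HNO₃) ≈ -1.3
cyclohexyl–OCHO loses HCOO⁻: pKₐ(HCOOH) ≈ 3.8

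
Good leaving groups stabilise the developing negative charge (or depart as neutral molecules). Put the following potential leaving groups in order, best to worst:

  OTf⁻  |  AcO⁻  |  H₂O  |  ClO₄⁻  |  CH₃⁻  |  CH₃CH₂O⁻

Leaving-group ability tracks the stability of the departed species; conjugate-acid pKₐ is the usual yardstick (lower pKₐ → better LG).
OTf⁻: pKₐ(CF₃SO₃H (triflic acid)) ≈ -14
ClO₄⁻: pKₐ(HClO₄) ≈ -10 — extremely weak base; rarely used for safety reasons
H₂O: pKₐ(H₃O⁺) ≈ -1.7 — neutral; leaves from a protonated alcohol (R–OH₂⁺)
AcO⁻: pKₐ(CH₃COOH) ≈ 4.8 — resonance-stabilised but still a weak base
CH₃CH₂O⁻: pKₐ(CH₃CH₂OH) ≈ 16 — strong base; alkoxides do not leave unassisted
CH₃⁻: pKₐ(CH₄) ≈ 48 — unstabilised carbanion; the worst conceivable leaving group

OTf⁻ > ClO₄⁻ > H₂O > AcO⁻ > CH₃CH₂O⁻ > CH₃⁻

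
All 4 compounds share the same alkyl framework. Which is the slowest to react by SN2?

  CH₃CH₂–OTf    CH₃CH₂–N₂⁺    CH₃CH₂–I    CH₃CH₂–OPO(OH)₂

With the same alkyl group throughout, only the leaving group differentiates the rates.
Leaving-group ability tracks the stability of the departed species; conjugate-acid pKₐ is the usual yardstick (lower pKₐ → better LG).
CH₃CH₂–N₂⁺ loses N₂: no meaningful conjugate acid; N₂ departs as an exceptionally stable neutral molecule
CH₃CH₂–OTf loses OTf⁻: pKₐ(CF₃SO₃H (triflic acid)) ≈ -14
CH₃CH₂–I loses I⁻: pKₐ(HI) ≈ -10
CH₃CH₂–OPO(OH)₂ loses H₂PO₄⁻: pKₐ(H₃PO₄) ≈ 2.1

CH₃CH₂–OPO(OH)₂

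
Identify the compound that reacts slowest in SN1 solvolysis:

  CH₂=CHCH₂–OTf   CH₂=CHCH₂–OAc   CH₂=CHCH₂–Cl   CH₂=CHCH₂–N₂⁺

CH₂=CHCH₂–OAc

Same R in every case — rank the leaving groups.
Rank by basicity of the departing species: weakest base leaves most easily.
CH₂=CHCH₂–N₂⁺ loses N₂: no meaningful conjugate acid; N₂ departs as an exceptionally stable neutral molecule
CH₂=CHCH₂–OTf loses OTf⁻: pKₐ(CF₃SO₃H (triflic acid)) ≈ -14
CH₂=CHCH₂–Cl loses Cl⁻: pKₐ(HCl) ≈ -7
CH₂=CHCH₂–OAc loses AcO⁻: pKₐ(CH₃COOH) ≈ 4.8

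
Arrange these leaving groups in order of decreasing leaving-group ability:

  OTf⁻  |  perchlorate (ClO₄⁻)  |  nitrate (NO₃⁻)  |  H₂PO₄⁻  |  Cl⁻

A good leaving group is a weak base: the lower the pKₐ of its conjugate acid, the more readily it departs.
OTf⁻: pKₐ(CF₃SO₃H (triflic acid)) ≈ -14 — charge spread over three oxygens and a CF₃ group; the premier leaving group in synthesis
perchlorate (ClO₄⁻): pKₐ(HClO₄) ≈ -10 — extremely weak base; rarely used for safety reasons
Cl⁻: pKₐ(HCl) ≈ -7 — moderately weak base
nitrate (NO₃⁻): pKₐ(HNO₃) ≈ -1.3
H₂PO₄⁻: pKₐ(H₃PO₄) ≈ 2.1

OTf⁻ > perchlorate (ClO₄⁻) > Cl⁻ > nitrate (NO₃⁻) > H₂PO₄⁻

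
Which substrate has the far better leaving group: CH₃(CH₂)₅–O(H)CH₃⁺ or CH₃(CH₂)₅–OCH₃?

CH₃(CH₂)₅–O(H)CH₃⁺

From CH₃(CH₂)₅–OCH₃ the departing group would be CH₃O⁻ (pKₐ(CH₃OH) ≈ 15.5). Strong base; alkoxides do not leave unassisted.
From CH₃(CH₂)₅–O(H)CH₃⁺ the leaving group is R'OH (pKₐ(R'OH₂⁺) ≈ -2.4). Neutral; leaves from a protonated ether (an oxonium ion, R–O(H)R'⁺).
(In practice CH₃(CH₂)₅–O(H)CH₃⁺ is made from CH₃(CH₂)₅–OCH₃ by protonation with concentrated HI, allowing neutral methanol, rather than methoxide, to depart.)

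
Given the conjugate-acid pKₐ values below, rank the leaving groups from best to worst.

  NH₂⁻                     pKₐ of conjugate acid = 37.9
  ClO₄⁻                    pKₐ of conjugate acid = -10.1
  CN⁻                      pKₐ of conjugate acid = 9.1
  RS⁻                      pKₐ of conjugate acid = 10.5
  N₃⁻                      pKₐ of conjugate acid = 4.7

ClO₄⁻ > N₃⁻ > CN⁻ > RS⁻ > NH₂⁻

Lower conjugate-acid pKₐ ⇒ weaker base ⇒ better leaving group.
Sorting by the given values: ClO₄⁻ (-10.1), N₃⁻ (4.7), CN⁻ (9.1), RS⁻ (10.5), NH₂⁻ (37.9).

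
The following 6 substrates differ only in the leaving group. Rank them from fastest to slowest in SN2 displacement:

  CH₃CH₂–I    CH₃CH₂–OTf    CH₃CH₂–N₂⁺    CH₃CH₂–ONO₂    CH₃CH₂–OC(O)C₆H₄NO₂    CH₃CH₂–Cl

CH₃CH₂–N₂⁺ > CH₃CH₂–OTf > CH₃CH₂–I > CH₃CH₂–Cl > CH₃CH₂–ONO₂ > CH₃CH₂–OC(O)C₆H₄NO₂

Identical carbon frameworks mean the comparison reduces to leaving-group quality.
The more stable X⁻ (or X) is on its own — i.e. the weaker a base it is — the better a leaving group it makes.
CH₃CH₂–N₂⁺ loses N₂: no meaningful conjugate acid; N₂ departs as an exceptionally stable neutral molecule
CH₃CH₂–OTf loses OTf⁻: pKₐ(CF₃SO₃H (triflic acid)) ≈ -14
CH₃CH₂–I loses I⁻: pKₐ(HI) ≈ -10
CH₃CH₂–Cl loses Cl⁻: pKₐ(HCl) ≈ -7
CH₃CH₂–ONO₂ loses NO₃⁻: pKₐ(HNO₃) ≈ -1.3
CH₃CH₂–OC(O)C₆H₄NO₂ loses p-O₂N–C₆H₄–COO⁻: pKₐ(p-nitrobenzoic acid) ≈ 3.4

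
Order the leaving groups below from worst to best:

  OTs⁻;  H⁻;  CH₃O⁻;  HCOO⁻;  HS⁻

A good leaving group is a weak base: the lower the pKₐ of its conjugate acid, the more readily it departs.
OTs⁻: pKₐ(p-CH₃C₆H₄SO₃H (TsOH)) ≈ -2.8 — resonance-delocalised arenesulfonate
HCOO⁻: pKₐ(HCOOH) ≈ 3.8 — resonance-stabilised carboxylate
HS⁻: pKₐ(H₂S) ≈ 7
CH₃O⁻: pKₐ(CH₃OH) ≈ 15.5 — strong base; alkoxides do not leave unassisted
H⁻: pKₐ(H₂) ≈ 36 — extremely strong base; leaves only in special hydride-transfer contexts
Reversing gives the worst-to-best order requested.

H⁻ < CH₃O⁻ < HS⁻ < HCOO⁻ < OTs⁻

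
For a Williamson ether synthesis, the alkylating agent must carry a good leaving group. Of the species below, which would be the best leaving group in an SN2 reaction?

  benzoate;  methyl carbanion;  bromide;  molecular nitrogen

Leaving-group ability tracks the stability of the departed species; conjugate-acid pKₐ is the usual yardstick (lower pKₐ → better LG).
molecular nitrogen: no meaningful conjugate acid; N₂ departs as an exceptionally stable neutral molecule
bromide: pKₐ(HBr) ≈ -9
benzoate: pKₐ(C₆H₅COOH) ≈ 4.2
methyl carbanion: pKₐ(CH₄) ≈ 48

molecular nitrogen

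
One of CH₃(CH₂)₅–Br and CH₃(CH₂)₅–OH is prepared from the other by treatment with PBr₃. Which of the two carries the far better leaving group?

From CH₃(CH₂)₅–OH the departing group would be OH⁻ (pKₐ(H₂O) ≈ 15.7). Strong base; essentially never leaves without prior activation.
From CH₃(CH₂)₅–Br the leaving group is Br⁻ (pKₐ(HBr) ≈ -9). Weak base; good leaving group.
Treatment with PBr₃ works by replacing the hydroxyl with bromide, making CH₃(CH₂)₅–Br enormously more reactive.

CH₃(CH₂)₅–Br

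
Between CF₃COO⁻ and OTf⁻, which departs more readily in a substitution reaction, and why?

OTf⁻ is the better leaving group.
pKₐ(CF₃SO₃H (triflic acid)) ≈ -14 versus pKₐ(CF₃COOH) ≈ 0.2: OTf⁻ is the much weaker base.
Charge spread over three oxygens and a CF₃ group; the premier leaving group in synthesis.

OTf⁻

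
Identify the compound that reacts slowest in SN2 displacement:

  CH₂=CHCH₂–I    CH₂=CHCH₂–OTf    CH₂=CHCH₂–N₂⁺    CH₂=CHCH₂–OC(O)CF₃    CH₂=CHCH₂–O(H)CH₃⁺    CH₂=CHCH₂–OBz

CH₂=CHCH₂–OBz

The skeletons are identical, so relative rate is governed entirely by leaving-group ability.
The more stable X⁻ (or X) is on its own — i.e. the weaker a base it is — the better a leaving group it makes.
CH₂=CHCH₂–N₂⁺ loses N₂: no meaningful conjugate acid; N₂ departs as an exceptionally stable neutral molecule
CH₂=CHCH₂–OTf loses OTf⁻: pKₐ(CF₃SO₃H (triflic acid)) ≈ -14
CH₂=CHCH₂–I loses I⁻: pKₐ(HI) ≈ -10
CH₂=CHCH₂–O(H)CH₃⁺ loses R'OH: pKₐ(R'OH₂⁺) ≈ -2.4
CH₂=CHCH₂–OC(O)CF₃ loses CF₃COO⁻: pKₐ(CF₃COOH) ≈ 0.2
CH₂=CHCH₂–OBz loses PhCOO⁻: pKₐ(C₆H₅COOH) ≈ 4.2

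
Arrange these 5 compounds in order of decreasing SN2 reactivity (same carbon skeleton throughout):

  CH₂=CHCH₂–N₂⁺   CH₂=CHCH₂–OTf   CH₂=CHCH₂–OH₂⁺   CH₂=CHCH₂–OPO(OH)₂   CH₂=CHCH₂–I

Same R in every case — rank the leaving groups.
Leaving-group ability tracks the stability of the departed species; conjugate-acid pKₐ is the usual yardstick (lower pKₐ → better LG).
CH₂=CHCH₂–N₂⁺ loses N₂: no meaningful conjugate acid; N₂ departs as an exceptionally stable neutral molecule
CH₂=CHCH₂–OTf loses OTf⁻: pKₐ(CF₃SO₃H (triflic acid)) ≈ -14
CH₂=CHCH₂–I loses I⁻: pKₐ(HI) ≈ -10
CH₂=CHCH₂–OH₂⁺ loses H₂O: pKₐ(H₃O⁺) ≈ -1.7
CH₂=CHCH₂–OPO(OH)₂ loses H₂PO₄⁻: pKₐ(H₃PO₄) ≈ 2.1

CH₂=CHCH₂–N₂⁺ > CH₂=CHCH₂–OTf > CH₂=CHCH₂–I > CH₂=CHCH₂–OH₂⁺ > CH₂=CHCH₂–OPO(OH)₂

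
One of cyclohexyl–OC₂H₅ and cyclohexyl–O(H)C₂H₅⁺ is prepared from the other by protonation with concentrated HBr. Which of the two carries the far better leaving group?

From cyclohexyl–OC₂H₅ the departing group would be CH₃CH₂O⁻ (pKₐ(CH₃CH₂OH) ≈ 16). Strong base; alkoxides do not leave unassisted.
From cyclohexyl–O(H)C₂H₅⁺ the leaving group is R'OH (pKₐ(R'OH₂⁺) ≈ -2.4). Neutral; leaves from a protonated ether (an oxonium ion, R–O(H)R'⁺).
Protonation with concentrated HBr works by allowing neutral ethanol, rather than ethoxide, to depart, making cyclohexyl–O(H)C₂H₅⁺ enormously more reactive.

cyclohexyl–O(H)C₂H₅⁺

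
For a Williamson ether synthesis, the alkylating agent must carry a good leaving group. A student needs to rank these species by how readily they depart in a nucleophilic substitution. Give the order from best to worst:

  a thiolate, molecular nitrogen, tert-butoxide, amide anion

Rank by basicity of the departing species: weakest base leaves most easily.
molecular nitrogen: no meaningful conjugate acid; N₂ departs as an exceptionally stable neutral molecule
a thiolate: pKₐ(RSH (a thiol)) ≈ 10.5 — moderately basic; rarely leaves without activation
tert-butoxide: pKₐ(t-BuOH) ≈ 18
amide anion: pKₐ(NH₃) ≈ 38 — extremely strong base; never a leaving group

molecular nitrogen > a thiolate > tert-butoxide > amide anion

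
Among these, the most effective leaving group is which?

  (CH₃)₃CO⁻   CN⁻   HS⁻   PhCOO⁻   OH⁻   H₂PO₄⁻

H₂PO₄⁻: pKₐ(H₃PO₄) ≈ 2.1
PhCOO⁻: pKₐ(C₆H₅COOH) ≈ 4.2
HS⁻: pKₐ(H₂S) ≈ 7
CN⁻: pKₐ(HCN) ≈ 9.2
OH⁻: pKₐ(H₂O) ≈ 15.7
(CH₃)₃CO⁻: pKₐ(t-BuOH) ≈ 18

H₂PO₄⁻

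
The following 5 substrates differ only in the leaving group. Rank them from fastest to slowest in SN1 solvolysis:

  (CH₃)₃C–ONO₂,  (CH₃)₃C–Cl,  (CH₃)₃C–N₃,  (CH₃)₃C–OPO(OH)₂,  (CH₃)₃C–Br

(CH₃)₃C–Br > (CH₃)₃C–Cl > (CH₃)₃C–ONO₂ > (CH₃)₃C–OPO(OH)₂ > (CH₃)₃C–N₃

Identical carbon frameworks mean the comparison reduces to leaving-group quality.
Leaving-group ability tracks the stability of the departed species; conjugate-acid pKₐ is the usual yardstick (lower pKₐ → better LG).
(CH₃)₃C–Br loses Br⁻: pKₐ(HBr) ≈ -9
(CH₃)₃C–Cl loses Cl⁻: pKₐ(HCl) ≈ -7
(CH₃)₃C–ONO₂ loses NO₃⁻: pKₐ(HNO₃) ≈ -1.3
(CH₃)₃C–OPO(OH)₂ loses H₂PO₄⁻: pKₐ(H₃PO₄) ≈ 2.1
(CH₃)₃C–N₃ loses N₃⁻: pKₐ(HN₃) ≈ 4.7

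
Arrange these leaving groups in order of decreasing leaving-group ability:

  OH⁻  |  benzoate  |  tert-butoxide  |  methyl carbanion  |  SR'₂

SR'₂ > benzoate > OH⁻ > tert-butoxide > methyl carbanion

The more stable X⁻ (or X) is on its own — i.e. the weaker a base it is — the better a leaving group it makes.
SR'₂: pKₐ(R'₂SH⁺) ≈ -7 — neutral; leaves from a sulfonium salt (R–SR'₂⁺)
benzoate: pKₐ(C₆H₅COOH) ≈ 4.2 — aryl carboxylate
OH⁻: pKₐ(H₂O) ≈ 15.7
tert-butoxide: pKₐ(t-BuOH) ≈ 18 — bulky, strongly basic alkoxide
methyl carbanion: pKₐ(CH₄) ≈ 48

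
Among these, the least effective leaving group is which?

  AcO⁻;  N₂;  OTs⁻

AcO⁻

Leaving-group ability tracks the stability of the departed species; conjugate-acid pKₐ is the usual yardstick (lower pKₐ → better LG).
N₂: no meaningful conjugate acid; N₂ departs as an exceptionally stable neutral molecule
OTs⁻: pKₐ(p-CH₃C₆H₄SO₃H (TsOH)) ≈ -2.8
AcO⁻: pKₐ(CH₃COOH) ≈ 4.8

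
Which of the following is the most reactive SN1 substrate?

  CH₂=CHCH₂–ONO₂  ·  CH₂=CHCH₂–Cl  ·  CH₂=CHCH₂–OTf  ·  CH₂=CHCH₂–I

With the same alkyl group throughout, only the leaving group differentiates the rates.
The more stable X⁻ (or X) is on its own — i.e. the weaker a base it is — the better a leaving group it makes.
CH₂=CHCH₂–OTf loses OTf⁻: pKₐ(CF₃SO₃H (triflic acid)) ≈ -14
CH₂=CHCH₂–I loses I⁻: pKₐ(HI) ≈ -10
CH₂=CHCH₂–Cl loses Cl⁻: pKₐ(HCl) ≈ -7
CH₂=CHCH₂–ONO₂ loses NO₃⁻: pKₐ(HNO₃) ≈ -1.3

CH₂=CHCH₂–OTf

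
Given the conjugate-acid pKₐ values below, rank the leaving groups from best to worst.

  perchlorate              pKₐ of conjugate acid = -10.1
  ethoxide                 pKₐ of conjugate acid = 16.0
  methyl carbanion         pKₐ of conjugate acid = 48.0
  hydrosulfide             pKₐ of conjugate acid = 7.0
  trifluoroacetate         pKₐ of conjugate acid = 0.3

Lower conjugate-acid pKₐ ⇒ weaker base ⇒ better leaving group.
Sorting by the given values: perchlorate (-10.1), trifluoroacetate (0.3), hydrosulfide (7.0), ethoxide (16.0), methyl carbanion (48.0).

perchlorate > trifluoroacetate > hydrosulfide > ethoxide > methyl carbanion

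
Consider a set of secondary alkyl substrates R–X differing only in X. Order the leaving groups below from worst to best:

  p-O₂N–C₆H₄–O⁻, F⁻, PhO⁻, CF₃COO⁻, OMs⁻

PhO⁻ < p-O₂N–C₆H₄–O⁻ < F⁻ < CF₃COO⁻ < OMs⁻

The more stable X⁻ (or X) is on its own — i.e. the weaker a base it is — the better a leaving group it makes.
OMs⁻: pKₐ(CH₃SO₃H (MsOH)) ≈ -1.9
CF₃COO⁻: pKₐ(CF₃COOH) ≈ 0.2 — strongly electron-withdrawing CF₃ stabilises the carboxylate
F⁻: pKₐ(HF) ≈ 3.2 — small and strongly basic; the poor halide leaving group
p-O₂N–C₆H₄–O⁻: pKₐ(p-nitrophenol) ≈ 7.2
PhO⁻: pKₐ(C₆H₅OH (phenol)) ≈ 10 — resonance into the ring helps, but still a poor LG
Reversing gives the worst-to-best order requested.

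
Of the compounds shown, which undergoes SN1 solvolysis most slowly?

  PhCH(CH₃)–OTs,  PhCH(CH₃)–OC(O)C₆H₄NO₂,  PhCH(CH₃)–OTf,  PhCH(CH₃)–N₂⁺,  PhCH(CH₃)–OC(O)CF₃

The skeletons are identical, so relative rate is governed entirely by leaving-group ability.
Leaving-group ability tracks the stability of the departed species; conjugate-acid pKₐ is the usual yardstick (lower pKₐ → better LG).
PhCH(CH₃)–N₂⁺ loses N₂: no meaningful conjugate acid; N₂ departs as an exceptionally stable neutral molecule
PhCH(CH₃)–OTf loses OTf⁻: pKₐ(CF₃SO₃H (triflic acid)) ≈ -14
PhCH(CH₃)–OTs loses OTs⁻: pKₐ(p-CH₃C₆H₄SO₃H (TsOH)) ≈ -2.8
PhCH(CH₃)–OC(O)CF₃ loses CF₃COO⁻: pKₐ(CF₃COOH) ≈ 0.2
PhCH(CH₃)–OC(O)C₆H₄NO₂ loses p-O₂N–C₆H₄–COO⁻: pKₐ(p-nitrobenzoic acid) ≈ 3.4

PhCH(CH₃)–OC(O)C₆H₄NO₂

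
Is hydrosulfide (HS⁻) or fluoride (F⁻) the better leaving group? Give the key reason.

fluoride (F⁻)

fluoride (F⁻) is the better leaving group.
pKₐ(HF) ≈ 3.2 versus pKₐ(H₂S) ≈ 7: fluoride (F⁻) is the much weaker base.
Small and strongly basic; the poor halide leaving group.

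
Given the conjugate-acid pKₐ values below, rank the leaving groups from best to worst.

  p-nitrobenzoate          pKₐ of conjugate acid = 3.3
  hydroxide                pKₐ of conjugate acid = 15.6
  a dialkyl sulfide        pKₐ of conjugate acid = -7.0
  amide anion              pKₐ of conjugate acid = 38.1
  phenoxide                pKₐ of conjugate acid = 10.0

Lower conjugate-acid pKₐ ⇒ weaker base ⇒ better leaving group.
Sorting by the given values: a dialkyl sulfide (-7.0), p-nitrobenzoate (3.3), phenoxide (10.0), hydroxide (15.6), amide anion (38.1).

a dialkyl sulfide > p-nitrobenzoate > phenoxide > hydroxide > amide anion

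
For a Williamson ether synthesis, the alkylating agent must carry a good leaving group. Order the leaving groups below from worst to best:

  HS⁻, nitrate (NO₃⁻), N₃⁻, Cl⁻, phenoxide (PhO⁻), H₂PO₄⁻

phenoxide (PhO⁻) < HS⁻ < N₃⁻ < H₂PO₄⁻ < nitrate (NO₃⁻) < Cl⁻

Cl⁻: pKₐ(HCl) ≈ -7 — moderately weak base
nitrate (NO₃⁻): pKₐ(HNO₃) ≈ -1.3 — resonance-delocalised over three oxygens
H₂PO₄⁻: pKₐ(H₃PO₄) ≈ 2.1 — moderate base; biological leaving group after further activation
N₃⁻: pKₐ(HN₃) ≈ 4.7 — linear, resonance-stabilised
HS⁻: pKₐ(H₂S) ≈ 7 — larger and more polarisable than the oxygen analogue
phenoxide (PhO⁻): pKₐ(C₆H₅OH (phenol)) ≈ 10
Listed from poorest to best leaving group as asked.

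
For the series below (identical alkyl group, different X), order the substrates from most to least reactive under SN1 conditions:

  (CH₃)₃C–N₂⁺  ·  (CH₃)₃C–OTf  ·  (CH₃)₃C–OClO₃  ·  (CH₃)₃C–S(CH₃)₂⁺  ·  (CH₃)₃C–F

The skeletons are identical, so relative rate is governed entirely by leaving-group ability.
Leaving-group ability tracks the stability of the departed species; conjugate-acid pKₐ is the usual yardstick (lower pKₐ → better LG).
(CH₃)₃C–N₂⁺ loses N₂: no meaningful conjugate acid; N₂ departs as an exceptionally stable neutral molecule
(CH₃)₃C–OTf loses OTf⁻: pKₐ(CF₃SO₃H (triflic acid)) ≈ -14
(CH₃)₃C–OClO₃ loses ClO₄⁻: pKₐ(HClO₄) ≈ -10
(CH₃)₃C–S(CH₃)₂⁺ loses SR'₂: pKₐ(R'₂SH⁺) ≈ -7
(CH₃)₃C–F loses F⁻: pKₐ(HF) ≈ 3.2

(CH₃)₃C–N₂⁺ > (CH₃)₃C–OTf > (CH₃)₃C–OClO₃ > (CH₃)₃C–S(CH₃)₂⁺ > (CH₃)₃C–F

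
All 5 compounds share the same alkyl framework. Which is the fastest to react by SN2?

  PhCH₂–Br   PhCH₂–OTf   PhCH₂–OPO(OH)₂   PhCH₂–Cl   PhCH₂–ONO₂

With the same alkyl group throughout, only the leaving group differentiates the rates.
Leaving-group ability tracks the stability of the departed species; conjugate-acid pKₐ is the usual yardstick (lower pKₐ → better LG).
PhCH₂–OTf loses OTf⁻: pKₐ(CF₃SO₃H (triflic acid)) ≈ -14
PhCH₂–Br loses Br⁻: pKₐ(HBr) ≈ -9
PhCH₂–Cl loses Cl⁻: pKₐ(HCl) ≈ -7
PhCH₂–ONO₂ loses NO₃⁻: pKₐ(HNO₃) ≈ -1.3
PhCH₂–OPO(OH)₂ loses H₂PO₄⁻: pKₐ(H₃PO₄) ≈ 2.1

PhCH₂–OTf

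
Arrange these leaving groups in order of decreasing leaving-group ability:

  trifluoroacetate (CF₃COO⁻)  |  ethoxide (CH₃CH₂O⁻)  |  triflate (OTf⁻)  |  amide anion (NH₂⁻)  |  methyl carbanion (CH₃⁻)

triflate (OTf⁻) > trifluoroacetate (CF₃COO⁻) > ethoxide (CH₃CH₂O⁻) > amide anion (NH₂⁻) > methyl carbanion (CH₃⁻)

A good leaving group is a weak base: the lower the pKₐ of its conjugate acid, the more readily it departs.
triflate (OTf⁻): pKₐ(CF₃SO₃H (triflic acid)) ≈ -14
trifluoroacetate (CF₃COO⁻): pKₐ(CF₃COOH) ≈ 0.2 — strongly electron-withdrawing CF₃ stabilises the carboxylate
ethoxide (CH₃CH₂O⁻): pKₐ(CH₃CH₂OH) ≈ 16
amide anion (NH₂⁻): pKₐ(NH₃) ≈ 38
methyl carbanion (CH₃⁻): pKₐ(CH₄) ≈ 48 — unstabilised carbanion; the worst conceivable leaving group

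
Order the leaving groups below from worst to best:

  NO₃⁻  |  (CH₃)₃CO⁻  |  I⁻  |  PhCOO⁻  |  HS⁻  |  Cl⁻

Leaving-group ability tracks the stability of the departed species; conjugate-acid pKₐ is the usual yardstick (lower pKₐ → better LG).
I⁻: pKₐ(HI) ≈ -10
Cl⁻: pKₐ(HCl) ≈ -7
NO₃⁻: pKₐ(HNO₃) ≈ -1.3
PhCOO⁻: pKₐ(C₆H₅COOH) ≈ 4.2
HS⁻: pKₐ(H₂S) ≈ 7
(CH₃)₃CO⁻: pKₐ(t-BuOH) ≈ 18
The question asks for worst first, so the sequence is read in increasing leaving-group ability.

(CH₃)₃CO⁻ < HS⁻ < PhCOO⁻ < NO₃⁻ < Cl⁻ < I⁻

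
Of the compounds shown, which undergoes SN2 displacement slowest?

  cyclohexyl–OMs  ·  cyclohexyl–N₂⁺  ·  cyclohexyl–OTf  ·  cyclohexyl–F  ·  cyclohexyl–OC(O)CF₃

cyclohexyl–F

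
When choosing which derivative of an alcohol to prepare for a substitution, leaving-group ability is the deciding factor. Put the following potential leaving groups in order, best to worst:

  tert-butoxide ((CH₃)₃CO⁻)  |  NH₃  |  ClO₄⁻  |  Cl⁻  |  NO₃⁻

A good leaving group is a weak base: the lower the pKₐ of its conjugate acid, the more readily it departs.
ClO₄⁻: pKₐ(HClO₄) ≈ -10
Cl⁻: pKₐ(HCl) ≈ -7
NO₃⁻: pKₐ(HNO₃) ≈ -1.3
NH₃: pKₐ(NH₄⁺) ≈ 9.2
tert-butoxide ((CH₃)₃CO⁻): pKₐ(t-BuOH) ≈ 18

ClO₄⁻ > Cl⁻ > NO₃⁻ > NH₃ > tert-butoxide ((CH₃)₃CO⁻)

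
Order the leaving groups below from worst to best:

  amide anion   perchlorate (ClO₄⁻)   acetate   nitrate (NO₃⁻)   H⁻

Leaving-group ability tracks the stability of the departed species; conjugate-acid pKₐ is the usual yardstick (lower pKₐ → better LG).
perchlorate (ClO₄⁻): pKₐ(HClO₄) ≈ -10 — extremely weak base; rarely used for safety reasons
nitrate (NO₃⁻): pKₐ(HNO₃) ≈ -1.3 — resonance-delocalised over three oxygens
acetate: pKₐ(CH₃COOH) ≈ 4.8 — resonance-stabilised but still a weak base
H⁻: pKₐ(H₂) ≈ 36
amide anion: pKₐ(NH₃) ≈ 38 — extremely strong base; never a leaving group
The question asks for worst first, so the sequence is read in increasing leaving-group ability.

amide anion < H⁻ < acetate < nitrate (NO₃⁻) < perchlorate (ClO₄⁻)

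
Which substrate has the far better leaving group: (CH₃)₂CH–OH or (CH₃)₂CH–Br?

(CH₃)₂CH–Br

From (CH₃)₂CH–OH the departing group would be OH⁻ (pKₐ(H₂O) ≈ 15.7). Strong base; essentially never leaves without prior activation.
From (CH₃)₂CH–Br the leaving group is Br⁻ (pKₐ(HBr) ≈ -9). Weak base; good leaving group.
(In practice (CH₃)₂CH–Br is made from (CH₃)₂CH–OH by treatment with PBr₃, replacing the hydroxyl with bromide.)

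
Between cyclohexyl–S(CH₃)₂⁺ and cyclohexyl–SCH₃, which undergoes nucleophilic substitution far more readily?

From cyclohexyl–SCH₃ the departing group would be RS⁻ (pKₐ(RSH (a thiol)) ≈ 10.5). Moderately basic; rarely leaves without activation.
From cyclohexyl–S(CH₃)₂⁺ the leaving group is SR'₂ (pKₐ(R'₂SH⁺) ≈ -7). Neutral; leaves from a sulfonium salt (R–SR'₂⁺).
(In practice cyclohexyl–S(CH₃)₂⁺ is made from cyclohexyl–SCH₃ by S-methylation with CH₃I, allowing neutral dimethyl sulfide, rather than methanethiolate, to depart.)

cyclohexyl–S(CH₃)₂⁺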